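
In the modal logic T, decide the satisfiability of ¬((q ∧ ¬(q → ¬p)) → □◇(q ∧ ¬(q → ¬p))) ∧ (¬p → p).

Satisfiable (open branch found)

1. ¬((q ∧ ¬(q → ¬p)) → □◇(q ∧ ¬(q → ¬p))) ∧ (¬p → p), 0
2. ¬((q ∧ ¬(q → ¬p)) → □◇(q ∧ ¬(q → ¬p))), 0
3. ¬p → p, 0
4. q ∧ ¬(q → ¬p), 0
5. ¬□◇(q ∧ ¬(q → ¬p)), 0
6. q, 0
7. ¬(q → ¬p), 0
8. p, 0
9. ¬◇(q ∧ ¬(q → ¬p)), 1
10. ¬(q ∧ ¬(q → ¬p)), 1
11. q → ¬p, 1
12. ¬p, 1
Accessibility: 0R0, 0R1, 1R1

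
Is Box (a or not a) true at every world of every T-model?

Valid in T

Tableau for the negation not Box (a or not a):
1. not Box (a or not a), w0
2. not (a or not a), w1
3. not a, w1
4. a, w1
Accessibility: w0Rw0, w0Rw1, w1Rw1
Branch closes: a and not a both at w1.
Every branch of the negation's tableau closes; the branch above is one of them.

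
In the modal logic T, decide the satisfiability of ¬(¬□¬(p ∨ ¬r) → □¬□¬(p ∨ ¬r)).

1. ¬(¬□¬(p ∨ ¬r) → □¬□¬(p ∨ ¬r)), u
2. ¬□¬(p ∨ ¬r), u
3. ¬□¬□¬(p ∨ ¬r), u
4. p ∨ ¬r, v
5. ¬r, v
6. □¬(p ∨ ¬r), w
7. ¬(p ∨ ¬r), w
8. ¬p, w
9. r, w
Accessibility: uRu, uRv, uRw, vRv, wRw

Satisfiable (open branch found)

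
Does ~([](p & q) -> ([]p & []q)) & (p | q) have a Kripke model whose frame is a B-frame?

1. ~([](p & q) -> ([]p & []q)) & (p | q), w0
2. ~([](p & q) -> ([]p & []q)), w0   [&-rule on 1]
3. p | q, w0   [&-rule on 1]
4. [](p & q), w0   [~->-rule on 2]
5. ~([]p & []q), w0   [~->-rule on 2]
6. p & q, w0   [[]-rule on 4 via w0Rw0]
7. p, w0   [&-rule on 6]
8. q, w0   [&-rule on 6]
9. ~[]q, w0   [~&-rule on 5 (branches; this branch)]
10. ~q, w1   [~[]-rule on 9: fresh world w1, w0Rw1]
11. p & q, w1   [[]-rule on 4 via w0Rw1]
12. p, w1   [&-rule on 11]
13. q, w1   [&-rule on 11]
Accessibility: w0Rw0, w0Rw1, w1Rw0, w1Rw1
Branch closes: q and ~q both at w1.
Every branch closes; the branch above is one of them.

Unsatisfiable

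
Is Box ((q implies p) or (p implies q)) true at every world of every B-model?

Tableau for the negation not Box ((q implies p) or (p implies q)):
1. not Box ((q implies p) or (p implies q)), 0
2. not ((q implies p) or (p implies q)), 1   [neg-Box-rule on 1: fresh world 1, 0R1]
3. not (q implies p), 1   [neg-or-rule on 2]
4. not (p implies q), 1   [neg-or-rule on 2]
5. q, 1   [neg-implies-rule on 3]
6. not p, 1   [neg-implies-rule on 3]
7. p, 1   [neg-implies-rule on 4]
8. not q, 1   [neg-implies-rule on 4]
Accessibility: 0R0, 0R1, 1R0, 1R1
Branch closes: p and not p both at 1.
Every branch of the negation's tableau closes; the branch above is one of them.

Valid in B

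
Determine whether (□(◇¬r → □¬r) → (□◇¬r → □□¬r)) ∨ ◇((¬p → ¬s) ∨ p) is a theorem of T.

Yes, valid

Tableau for the negation ¬((□(◇¬r → □¬r) → (□◇¬r → □□¬r)) ∨ ◇((¬p → ¬s) ∨ p)):
1. ¬((□(◇¬r → □¬r) → (□◇¬r → □□¬r)) ∨ ◇((¬p → ¬s) ∨ p)), w0
2. ¬(□(◇¬r → □¬r) → (□◇¬r → □□¬r)), w0   [¬∨-rule on 1]
3. ¬◇((¬p → ¬s) ∨ p), w0   [¬∨-rule on 1]
4. □(◇¬r → □¬r), w0   [¬→-rule on 2]
5. ¬(□◇¬r → □□¬r), w0   [¬→-rule on 2]
6. □◇¬r, w0   [¬→-rule on 5]
7. ¬□□¬r, w0   [¬→-rule on 5]
8. ¬((¬p → ¬s) ∨ p), w0   [¬◇-rule on 3 via w0Rw0]
9. ¬(¬p → ¬s), w0   [¬∨-rule on 8]
10. ¬p, w0   [¬∨-rule on 8]
11. s, w0   [¬→-rule on 9]
12. ◇¬r → □¬r, w0   [□-rule on 4 via w0Rw0]
13. ◇¬r, w0   [□-rule on 6 via w0Rw0]
14. □¬r, w0   [→-rule on 12 (branches; this branch)]
15. ¬r, w0   [□-rule on 14 via w0Rw0]
16. ¬□¬r, w1   [¬□-rule on 7: fresh world w1, w0Rw1]
17. ¬((¬p → ¬s) ∨ p), w1   [¬◇-rule on 3 via w0Rw1]
18. ¬(¬p → ¬s), w1   [¬∨-rule on 17]
19. ¬p, w1   [¬∨-rule on 17]
20. s, w1   [¬→-rule on 18]
21. ◇¬r → □¬r, w1   [□-rule on 4 via w0Rw1]
22. ◇¬r, w1   [□-rule on 6 via w0Rw1]
23. ¬r, w1   [□-rule on 14 via w0Rw1]
24. □¬r, w1   [→-rule on 21 (branches; this branch)]
25. ¬r, w2   [◇-rule on 13: fresh world w2, w0Rw2]
26. ¬((¬p → ¬s) ∨ p), w2   [¬◇-rule on 3 via w0Rw2]
27. ¬(¬p → ¬s), w2   [¬∨-rule on 26]
28. ¬p, w2   [¬∨-rule on 26]
29. s, w2   [¬→-rule on 27]
30. ◇¬r → □¬r, w2   [□-rule on 4 via w0Rw2]
31. ◇¬r, w2   [□-rule on 6 via w0Rw2]
32. □¬r, w2   [→-rule on 30 (branches; this branch)]
33. r, w3   [¬□-rule on 16: fresh world w3, w1Rw3]
34. ¬r, w3   [□-rule on 24 via w1Rw3]
Accessibility: w0Rw0, w0Rw1, w0Rw2, w1Rw1, w1Rw3, w2Rw2, w3Rw3
Branch closes: r and ¬r both at w3.
All branches of the negation close; one closing branch shown above.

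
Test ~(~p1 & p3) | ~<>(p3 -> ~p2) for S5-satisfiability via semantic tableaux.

Satisfiable

1. ~(~p1 & p3) | ~<>(p3 -> ~p2), w0
2. ~<>(p3 -> ~p2), w0
3. ~(p3 -> ~p2), w0
4. p3, w0
5. p2, w0
Accessibility: w0Rw0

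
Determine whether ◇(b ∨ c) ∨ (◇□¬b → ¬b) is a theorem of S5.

Tableau for the negation ¬(◇(b ∨ c) ∨ (◇□¬b → ¬b)):
1. ¬(◇(b ∨ c) ∨ (◇□¬b → ¬b)), 0
2. ¬◇(b ∨ c), 0
3. ¬(◇□¬b → ¬b), 0
4. ◇□¬b, 0
5. b, 0
6. ¬(b ∨ c), 0
7. ¬b, 0
8. ¬c, 0
Accessibility: 0R0
Branch closes: b and ¬b both at 0.
All branches of the negation close; one closing branch shown above.

Valid in S5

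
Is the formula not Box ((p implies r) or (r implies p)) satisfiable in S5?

1. not Box ((p implies r) or (r implies p)), 0
2. not ((p implies r) or (r implies p)), 1
3. not (p implies r), 1
4. not (r implies p), 1
5. p, 1
6. not r, 1
7. r, 1
8. not p, 1
Accessibility: 0R0, 0R1, 1R0, 1R1
Branch closes: r and not r both at 1.
Every branch closes; the branch above is one of them.

Unsatisfiable (every branch closes)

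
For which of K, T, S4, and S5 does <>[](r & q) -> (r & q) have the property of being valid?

S5-tableau for the negation ~(<>[](r & q) -> (r & q)):
1. ~(<>[](r & q) -> (r & q)), u
2. <>[](r & q), u
3. ~(r & q), u
4. ~q, u
5. [](r & q), v
6. r & q, u
7. r, u
8. q, u
Accessibility: uRu, uRv, vRu, vRv
Branch closes: q and ~q both at u.
Every branch closes (one shown): valid in S5.
S4-tableau for the negation ~(<>[](r & q) -> (r & q)):
1. ~(<>[](r & q) -> (r & q)), u
2. <>[](r & q), u
3. ~(r & q), u
4. ~q, u
5. [](r & q), v
6. r & q, v
7. r, v
8. q, v
Accessibility: uRu, uRv, vRv
Complete open branch: countermodel on an S4-frame, so not valid in S4, nor in K, T (the same frame is also a K-frame and a T-frame).

S5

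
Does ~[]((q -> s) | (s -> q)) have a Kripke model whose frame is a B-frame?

1. ~[]((q -> s) | (s -> q)), 0
2. ~((q -> s) | (s -> q)), 1
3. ~(q -> s), 1
4. ~(s -> q), 1
5. q, 1
6. ~s, 1
7. s, 1
8. ~q, 1
Accessibility: 0R0, 0R1, 1R0, 1R1
Branch closes: s and ~s both at 1.
(One branch shown.) All branches close.

Unsatisfiable (every branch closes)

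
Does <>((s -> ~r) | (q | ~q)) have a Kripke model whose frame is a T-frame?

1. <>((s -> ~r) | (q | ~q)), 0
2. (s -> ~r) | (q | ~q), 1
3. q | ~q, 1
4. ~q, 1
Accessibility: 0R0, 0R1, 1R1

Yes, satisfiable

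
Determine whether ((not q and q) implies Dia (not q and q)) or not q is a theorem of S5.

Tableau for the negation not (((not q and q) implies Dia (not q and q)) or not q):
1. not (((not q and q) implies Dia (not q and q)) or not q), 0
2. not ((not q and q) implies Dia (not q and q)), 0
3. q, 0
4. not q and q, 0
5. not Dia (not q and q), 0
6. not q, 0
Accessibility: 0R0
Branch closes: q and not q both at 0.
All branches of the negation close; one closing branch shown above.

Valid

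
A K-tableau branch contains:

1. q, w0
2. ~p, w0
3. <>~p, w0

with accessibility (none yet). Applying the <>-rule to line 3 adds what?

a fresh world w1 with w0Rw1, and ~p at w1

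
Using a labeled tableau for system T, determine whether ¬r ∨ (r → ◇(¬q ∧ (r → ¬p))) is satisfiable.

1. ¬r ∨ (r → ◇(¬q ∧ (r → ¬p))), w0
2. r → ◇(¬q ∧ (r → ¬p)), w0
3. ◇(¬q ∧ (r → ¬p)), w0
4. ¬q ∧ (r → ¬p), w1
5. ¬q, w1
6. r → ¬p, w1
7. ¬p, w1
Accessibility: w0Rw0, w0Rw1, w1Rw1

Satisfiable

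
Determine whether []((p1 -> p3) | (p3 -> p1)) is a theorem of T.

Tableau for the negation ~[]((p1 -> p3) | (p3 -> p1)):
1. ~[]((p1 -> p3) | (p3 -> p1)), w0
2. ~((p1 -> p3) | (p3 -> p1)), w1
3. ~(p1 -> p3), w1
4. ~(p3 -> p1), w1
5. p1, w1
6. ~p3, w1
7. p3, w1
8. ~p1, w1
Accessibility: w0Rw0, w0Rw1, w1Rw1
Branch closes: p3 and ~p3 both at w1.
All branches of the negation close; one closing branch shown above.

Valid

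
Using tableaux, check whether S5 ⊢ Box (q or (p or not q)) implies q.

Tableau for the negation not (Box (q or (p or not q)) implies q):
1. not (Box (q or (p or not q)) implies q), u
2. Box (q or (p or not q)), u   [neg-implies-rule on 1]
3. not q, u   [neg-implies-rule on 1]
4. q or (p or not q), u   [Box-rule on 2 via uRu]
5. p or not q, u   [or-rule on 4 (branches; this branch)]
Accessibility: uRu
The negation has an open branch (countermodel exists).

Not valid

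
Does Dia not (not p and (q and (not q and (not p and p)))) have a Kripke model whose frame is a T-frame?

Satisfiable

1. Dia not (not p and (q and (not q and (not p and p)))), u
2. not (not p and (q and (not q and (not p and p)))), v
3. not (q and (not q and (not p and p))), v
4. not (not q and (not p and p)), v
5. not (not p and p), v
6. not p, v
Accessibility: uRu, uRv, vRv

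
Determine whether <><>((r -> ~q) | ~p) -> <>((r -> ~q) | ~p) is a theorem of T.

Tableau for the negation ~(<><>((r -> ~q) | ~p) -> <>((r -> ~q) | ~p)):
1. ~(<><>((r -> ~q) | ~p) -> <>((r -> ~q) | ~p)), 0
2. <><>((r -> ~q) | ~p), 0   [~->-rule on 1]
3. ~<>((r -> ~q) | ~p), 0   [~->-rule on 1]
4. ~((r -> ~q) | ~p), 0   [~<>-rule on 3 via 0R0]
5. ~(r -> ~q), 0   [~|-rule on 4]
6. p, 0   [~|-rule on 4]
7. r, 0   [~->-rule on 5]
8. q, 0   [~->-rule on 5]
9. <>((r -> ~q) | ~p), 1   [<>-rule on 2: fresh world 1, 0R1]
10. ~((r -> ~q) | ~p), 1   [~<>-rule on 3 via 0R1]
11. ~(r -> ~q), 1   [~|-rule on 10]
12. p, 1   [~|-rule on 10]
13. r, 1   [~->-rule on 11]
14. q, 1   [~->-rule on 11]
15. (r -> ~q) | ~p, 2   [<>-rule on 9: fresh world 2, 1R2]
16. ~p, 2   [|-rule on 15 (branches; this branch)]
Accessibility: 0R0, 0R1, 1R1, 1R2, 2R2
The negation has an open branch (countermodel exists).

No, not valid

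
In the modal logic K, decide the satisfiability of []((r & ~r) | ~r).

Satisfiable (open branch found)

1. []((r & ~r) | ~r), w0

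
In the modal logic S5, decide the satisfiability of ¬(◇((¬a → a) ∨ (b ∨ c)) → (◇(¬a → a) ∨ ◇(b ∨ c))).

Unsatisfiable

1. ¬(◇((¬a → a) ∨ (b ∨ c)) → (◇(¬a → a) ∨ ◇(b ∨ c))), u
2. ◇((¬a → a) ∨ (b ∨ c)), u
3. ¬(◇(¬a → a) ∨ ◇(b ∨ c)), u
4. ¬◇(¬a → a), u
5. ¬◇(b ∨ c), u
6. ¬(¬a → a), u
7. ¬a, u
8. ¬(b ∨ c), u
9. ¬b, u
10. ¬c, u
11. (¬a → a) ∨ (b ∨ c), v
12. ¬(¬a → a), v
13. ¬a, v
14. ¬(b ∨ c), v
15. ¬b, v
16. ¬c, v
17. b ∨ c, v
18. c, v
Accessibility: uRu, uRv, vRu, vRv
Branch closes: c and ¬c both at v.
Every branch closes; the branch above is one of them.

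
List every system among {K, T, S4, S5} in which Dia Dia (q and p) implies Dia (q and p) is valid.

S4, S5

S4-tableau for the negation not (Dia Dia (q and p) implies Dia (q and p)):
1. not (Dia Dia (q and p) implies Dia (q and p)), u
2. Dia Dia (q and p), u
3. not Dia (q and p), u
4. not (q and p), u
5. not p, u
6. Dia (q and p), v
7. not (q and p), v
8. not p, v
9. q and p, w
10. q, w
11. p, w
12. not (q and p), w
13. not p, w
Accessibility: uRu, uRv, uRw, vRv, vRw, wRw
Branch closes: p and not p both at w.
Every branch closes (one shown): valid in S4, hence also in S5 (every theorem of S4 is a theorem of S5).
T-tableau for the negation not (Dia Dia (q and p) implies Dia (q and p)):
1. not (Dia Dia (q and p) implies Dia (q and p)), u
2. Dia Dia (q and p), u
3. not Dia (q and p), u
4. not (q and p), u
5. not p, u
6. Dia (q and p), v
7. not (q and p), v
8. not p, v
9. q and p, w
10. q, w
11. p, w
Accessibility: uRu, uRv, vRv, vRw, wRw
Complete open branch: countermodel on a T-frame, so not valid in T, nor in K (the same frame is also a K-frame).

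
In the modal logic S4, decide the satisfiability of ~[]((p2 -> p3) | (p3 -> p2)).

1. ~[]((p2 -> p3) | (p3 -> p2)), w0
2. ~((p2 -> p3) | (p3 -> p2)), w1   [~[]-rule on 1: fresh world w1, w0Rw1]
3. ~(p2 -> p3), w1   [~|-rule on 2]
4. ~(p3 -> p2), w1   [~|-rule on 2]
5. p2, w1   [~->-rule on 3]
6. ~p3, w1   [~->-rule on 3]
7. p3, w1   [~->-rule on 4]
8. ~p2, w1   [~->-rule on 4]
Accessibility: w0Rw0, w0Rw1, w1Rw1
Branch closes: p3 and ~p3 both at w1.
Every branch closes; the branch above is one of them.

No, unsatisfiable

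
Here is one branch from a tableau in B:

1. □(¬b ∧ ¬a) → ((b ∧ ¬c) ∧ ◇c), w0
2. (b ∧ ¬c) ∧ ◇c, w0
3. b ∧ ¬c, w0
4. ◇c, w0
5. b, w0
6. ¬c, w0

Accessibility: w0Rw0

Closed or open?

Open

No world carries both an atom and its negation.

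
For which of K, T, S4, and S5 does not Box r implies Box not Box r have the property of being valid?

S5

S5-tableau for the negation not (not Box r implies Box not Box r):
1. not (not Box r implies Box not Box r), 0
2. not Box r, 0
3. not Box not Box r, 0
4. not r, 1
5. Box r, 2
6. r, 0
7. r, 1
Accessibility: 0R0, 0R1, 0R2, 1R0, 1R1, 1R2, 2R0, 2R1, 2R2
Branch closes: r and not r both at 1.
Every branch closes (one shown): valid in S5.
S4-tableau for the negation not (not Box r implies Box not Box r):
1. not (not Box r implies Box not Box r), 0
2. not Box r, 0
3. not Box not Box r, 0
4. not r, 1
5. Box r, 2
6. r, 2
Accessibility: 0R0, 0R1, 0R2, 1R1, 2R2
Complete open branch: countermodel on an S4-frame, so not valid in S4, nor in K, T (the same frame is also a K-frame and a T-frame).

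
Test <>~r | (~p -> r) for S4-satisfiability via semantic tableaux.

1. <>~r | (~p -> r), 0
2. ~p -> r, 0
3. r, 0
Accessibility: 0R0

Satisfiable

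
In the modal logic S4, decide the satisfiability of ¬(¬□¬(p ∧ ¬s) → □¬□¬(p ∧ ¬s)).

1. ¬(¬□¬(p ∧ ¬s) → □¬□¬(p ∧ ¬s)), u
2. ¬□¬(p ∧ ¬s), u
3. ¬□¬□¬(p ∧ ¬s), u
4. p ∧ ¬s, v
5. p, v
6. ¬s, v
7. □¬(p ∧ ¬s), w
8. ¬(p ∧ ¬s), w
9. s, w
Accessibility: uRu, uRv, uRw, vRv, wRw

Satisfiable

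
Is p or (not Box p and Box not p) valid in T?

Invalid (countermodel exists)

Tableau for the negation not (p or (not Box p and Box not p)):
1. not (p or (not Box p and Box not p)), 0
2. not p, 0   [neg-or-rule on 1]
3. not (not Box p and Box not p), 0   [neg-or-rule on 1]
4. not Box not p, 0   [neg-and-rule on 3 (branches; this branch)]
5. p, 1   [neg-Box-rule on 4: fresh world 1, 0R1]
Accessibility: 0R0, 0R1, 1R1
The negation has an open branch (countermodel exists).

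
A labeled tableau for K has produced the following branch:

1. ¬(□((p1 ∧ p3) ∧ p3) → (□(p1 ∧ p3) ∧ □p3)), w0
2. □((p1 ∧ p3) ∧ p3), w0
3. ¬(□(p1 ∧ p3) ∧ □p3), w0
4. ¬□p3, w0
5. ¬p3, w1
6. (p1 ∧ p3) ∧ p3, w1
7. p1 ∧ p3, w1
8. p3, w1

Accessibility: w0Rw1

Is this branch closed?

Both p3 and ¬p3 appear at w1.

Yes, closed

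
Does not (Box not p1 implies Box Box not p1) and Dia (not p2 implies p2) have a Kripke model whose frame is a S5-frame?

Unsatisfiable

1. not (Box not p1 implies Box Box not p1) and Dia (not p2 implies p2), w0
2. not (Box not p1 implies Box Box not p1), w0
3. Dia (not p2 implies p2), w0
4. Box not p1, w0
5. not Box Box not p1, w0
6. not p1, w0
7. not p2 implies p2, w1
8. not p1, w1
9. p2, w1
10. not Box not p1, w2
11. not p1, w2
12. p1, w3
13. not p1, w3
Accessibility: w0Rw0, w0Rw1, w0Rw2, w0Rw3, w1Rw0, w1Rw1, w1Rw2, w1Rw3, w2Rw0, w2Rw1, w2Rw2, w2Rw3, w3Rw0, w3Rw1, w3Rw2, w3Rw3
Branch closes: p1 and not p1 both at w3.
All branches of the tableau close; one closing branch shown above.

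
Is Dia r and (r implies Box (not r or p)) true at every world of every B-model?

Invalid (countermodel exists)

Tableau for the negation not (Dia r and (r implies Box (not r or p))):
1. not (Dia r and (r implies Box (not r or p))), 0
2. not (r implies Box (not r or p)), 0   [neg-and-rule on 1 (branches; this branch)]
3. r, 0   [neg-implies-rule on 2]
4. not Box (not r or p), 0   [neg-implies-rule on 2]
5. not (not r or p), 1   [neg-Box-rule on 4: fresh world 1, 0R1]
6. r, 1   [neg-or-rule on 5]
7. not p, 1   [neg-or-rule on 5]
Accessibility: 0R0, 0R1, 1R0, 1R1
The negation has an open branch (countermodel exists).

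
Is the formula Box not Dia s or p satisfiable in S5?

1. Box not Dia s or p, 0
2. p, 0   [or-rule on 1 (branches; this branch)]
Accessibility: 0R0

Yes, satisfiable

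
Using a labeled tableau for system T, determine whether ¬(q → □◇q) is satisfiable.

1. ¬(q → □◇q), w0
2. q, w0   [¬→-rule on 1]
3. ¬□◇q, w0   [¬→-rule on 1]
4. ¬◇q, w1   [¬□-rule on 3: fresh world w1, w0Rw1]
5. ¬q, w1   [¬◇-rule on 4 via w1Rw1]
Accessibility: w0Rw0, w0Rw1, w1Rw1

Satisfiable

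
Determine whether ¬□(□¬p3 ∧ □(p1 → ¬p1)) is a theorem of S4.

Invalid (countermodel exists)

Tableau for the negation □(□¬p3 ∧ □(p1 → ¬p1)):
1. □(□¬p3 ∧ □(p1 → ¬p1)), w0
2. □¬p3 ∧ □(p1 → ¬p1), w0
3. □¬p3, w0
4. □(p1 → ¬p1), w0
5. ¬p3, w0
6. p1 → ¬p1, w0
7. ¬p1, w0
Accessibility: w0Rw0
The negation has an open branch (countermodel exists).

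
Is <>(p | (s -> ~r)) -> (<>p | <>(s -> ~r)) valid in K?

Tableau for the negation ~(<>(p | (s -> ~r)) -> (<>p | <>(s -> ~r))):
1. ~(<>(p | (s -> ~r)) -> (<>p | <>(s -> ~r))), u
2. <>(p | (s -> ~r)), u   [~->-rule on 1]
3. ~(<>p | <>(s -> ~r)), u   [~->-rule on 1]
4. ~<>p, u   [~|-rule on 3]
5. ~<>(s -> ~r), u   [~|-rule on 3]
6. p | (s -> ~r), v   [<>-rule on 2: fresh world v, uRv]
7. ~p, v   [~<>-rule on 4 via uRv]
8. ~(s -> ~r), v   [~<>-rule on 5 via uRv]
9. s, v   [~->-rule on 8]
10. r, v   [~->-rule on 8]
11. s -> ~r, v   [|-rule on 6 (branches; this branch)]
12. ~r, v   [->-rule on 11 (branches; this branch)]
Accessibility: uRv
Branch closes: r and ~r both at v.
Every branch of the negation's tableau closes; the branch above is one of them.

Yes, valid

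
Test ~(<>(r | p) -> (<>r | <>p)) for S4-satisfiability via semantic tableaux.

1. ~(<>(r | p) -> (<>r | <>p)), w0
2. <>(r | p), w0   [~->-rule on 1]
3. ~(<>r | <>p), w0   [~->-rule on 1]
4. ~<>r, w0   [~|-rule on 3]
5. ~<>p, w0   [~|-rule on 3]
6. ~r, w0   [~<>-rule on 4 via w0Rw0]
7. ~p, w0   [~<>-rule on 5 via w0Rw0]
8. r | p, w1   [<>-rule on 2: fresh world w1, w0Rw1]
9. ~r, w1   [~<>-rule on 4 via w0Rw1]
10. ~p, w1   [~<>-rule on 5 via w0Rw1]
11. p, w1   [|-rule on 8 (branches; this branch)]
Accessibility: w0Rw0, w0Rw1, w1Rw1
Branch closes: p and ~p both at w1.
(One branch shown.) All branches close.

Unsatisfiable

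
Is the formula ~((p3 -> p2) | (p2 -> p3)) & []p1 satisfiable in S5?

Unsatisfiable

1. ~((p3 -> p2) | (p2 -> p3)) & []p1, 0
2. ~((p3 -> p2) | (p2 -> p3)), 0
3. []p1, 0
4. ~(p3 -> p2), 0
5. ~(p2 -> p3), 0
6. p3, 0
7. ~p2, 0
8. p2, 0
9. ~p3, 0
Accessibility: 0R0
Branch closes: p2 and ~p2 both at 0.
All branches of the tableau close; one closing branch shown above.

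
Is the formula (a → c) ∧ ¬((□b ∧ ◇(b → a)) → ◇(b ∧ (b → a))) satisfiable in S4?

Unsatisfiable

1. (a → c) ∧ ¬((□b ∧ ◇(b → a)) → ◇(b ∧ (b → a))), w0
2. a → c, w0
3. ¬((□b ∧ ◇(b → a)) → ◇(b ∧ (b → a))), w0
4. □b ∧ ◇(b → a), w0
5. ¬◇(b ∧ (b → a)), w0
6. □b, w0
7. ◇(b → a), w0
8. ¬(b ∧ (b → a)), w0
9. b, w0
10. c, w0
11. ¬(b → a), w0
12. ¬a, w0
13. b → a, w1
14. ¬(b ∧ (b → a)), w1
15. b, w1
16. a, w1
17. ¬(b → a), w1
18. ¬a, w1
Accessibility: w0Rw0, w0Rw1, w1Rw1
Branch closes: a and ¬a both at w1.
All branches of the tableau close; one closing branch shown above.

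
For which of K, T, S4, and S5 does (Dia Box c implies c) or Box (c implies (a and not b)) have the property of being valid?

S4-tableau for the negation not ((Dia Box c implies c) or Box (c implies (a and not b))):
1. not ((Dia Box c implies c) or Box (c implies (a and not b))), u
2. not (Dia Box c implies c), u
3. not Box (c implies (a and not b)), u
4. Dia Box c, u
5. not c, u
6. not (c implies (a and not b)), v
7. c, v
8. not (a and not b), v
9. b, v
10. Box c, w
11. c, w
Accessibility: uRu, uRv, uRw, vRv, wRw
Complete open branch: countermodel on an S4-frame, so not valid in S4, nor in K, T (the same frame is also a K-frame and a T-frame).
S5-tableau for the negation not ((Dia Box c implies c) or Box (c implies (a and not b))):
1. not ((Dia Box c implies c) or Box (c implies (a and not b))), u
2. not (Dia Box c implies c), u
3. not Box (c implies (a and not b)), u
4. Dia Box c, u
5. not c, u
6. not (c implies (a and not b)), v
7. c, v
8. not (a and not b), v
9. b, v
10. Box c, w
11. c, u
Accessibility: uRu, uRv, uRw, vRu, vRv, vRw, wRu, wRv, wRw
Branch closes: c and not c both at u.
Every branch closes (one shown): valid in S5.

S5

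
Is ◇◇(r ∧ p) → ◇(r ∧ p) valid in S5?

Valid in S5

Tableau for the negation ¬(◇◇(r ∧ p) → ◇(r ∧ p)):
1. ¬(◇◇(r ∧ p) → ◇(r ∧ p)), u
2. ◇◇(r ∧ p), u
3. ¬◇(r ∧ p), u
4. ¬(r ∧ p), u
5. ¬p, u
6. ◇(r ∧ p), v
7. ¬(r ∧ p), v
8. ¬p, v
9. r ∧ p, w
10. r, w
11. p, w
12. ¬(r ∧ p), w
13. ¬p, w
Accessibility: uRu, uRv, uRw, vRu, vRv, vRw, wRu, wRv, wRw
Branch closes: p and ¬p both at w.
All branches of the negation close; one closing branch shown above.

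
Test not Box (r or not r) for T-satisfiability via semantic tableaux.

1. not Box (r or not r), u
2. not (r or not r), v
3. not r, v
4. r, v
Accessibility: uRu, uRv, vRv
Branch closes: r and not r both at v.
(One branch shown.) All branches close.

Unsatisfiable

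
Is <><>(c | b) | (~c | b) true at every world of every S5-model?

Tableau for the negation ~(<><>(c | b) | (~c | b)):
1. ~(<><>(c | b) | (~c | b)), w0
2. ~<><>(c | b), w0
3. ~(~c | b), w0
4. c, w0
5. ~b, w0
6. ~<>(c | b), w0
7. ~(c | b), w0
8. ~c, w0
Accessibility: w0Rw0
Branch closes: c and ~c both at w0.
Every branch of the negation's tableau closes; the branch above is one of them.

Valid in S5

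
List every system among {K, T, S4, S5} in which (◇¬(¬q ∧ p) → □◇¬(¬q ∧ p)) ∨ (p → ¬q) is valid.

S5

S5-tableau for the negation ¬((◇¬(¬q ∧ p) → □◇¬(¬q ∧ p)) ∨ (p → ¬q)):
1. ¬((◇¬(¬q ∧ p) → □◇¬(¬q ∧ p)) ∨ (p → ¬q)), u
2. ¬(◇¬(¬q ∧ p) → □◇¬(¬q ∧ p)), u
3. ¬(p → ¬q), u
4. ◇¬(¬q ∧ p), u
5. ¬□◇¬(¬q ∧ p), u
6. p, u
7. q, u
8. ¬(¬q ∧ p), v
9. ¬p, v
10. ¬◇¬(¬q ∧ p), w
11. ¬q ∧ p, u
12. ¬q, u
Accessibility: uRu, uRv, uRw, vRu, vRv, vRw, wRu, wRv, wRw
Branch closes: q and ¬q both at u.
Every branch closes (one shown): valid in S5.
S4-tableau for the negation ¬((◇¬(¬q ∧ p) → □◇¬(¬q ∧ p)) ∨ (p → ¬q)):
1. ¬((◇¬(¬q ∧ p) → □◇¬(¬q ∧ p)) ∨ (p → ¬q)), u
2. ¬(◇¬(¬q ∧ p) → □◇¬(¬q ∧ p)), u
3. ¬(p → ¬q), u
4. ◇¬(¬q ∧ p), u
5. ¬□◇¬(¬q ∧ p), u
6. p, u
7. q, u
8. ¬(¬q ∧ p), v
9. ¬p, v
10. ¬◇¬(¬q ∧ p), w
11. ¬q ∧ p, w
12. ¬q, w
13. p, w
Accessibility: uRu, uRv, uRw, vRv, wRw
Complete open branch: countermodel on an S4-frame, so not valid in S4, nor in K, T (the same frame is also a K-frame and a T-frame).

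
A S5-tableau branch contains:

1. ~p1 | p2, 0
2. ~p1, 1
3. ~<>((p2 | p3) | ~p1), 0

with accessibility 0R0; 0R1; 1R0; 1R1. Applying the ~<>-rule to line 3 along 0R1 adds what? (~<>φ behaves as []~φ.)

~<>φ behaves as []~φ: propagate the negated body to each accessible world.

~((p2 | p3) | ~p1), 1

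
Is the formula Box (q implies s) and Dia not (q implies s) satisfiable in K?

1. Box (q implies s) and Dia not (q implies s), w0
2. Box (q implies s), w0
3. Dia not (q implies s), w0
4. not (q implies s), w1
5. q, w1
6. not s, w1
7. q implies s, w1
8. s, w1
Accessibility: w0Rw1
Branch closes: s and not s both at w1.
Every branch closes; the branch above is one of them.

No, unsatisfiable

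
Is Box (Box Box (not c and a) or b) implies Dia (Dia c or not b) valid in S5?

Not valid

Tableau for the negation not (Box (Box Box (not c and a) or b) implies Dia (Dia c or not b)):
1. not (Box (Box Box (not c and a) or b) implies Dia (Dia c or not b)), 0
2. Box (Box Box (not c and a) or b), 0   [neg-implies-rule on 1]
3. not Dia (Dia c or not b), 0   [neg-implies-rule on 1]
4. Box Box (not c and a) or b, 0   [Box-rule on 2 via 0R0]
5. not (Dia c or not b), 0   [neg-Dia-rule on 3 via 0R0]
6. not Dia c, 0   [neg-or-rule on 5]
7. b, 0   [neg-or-rule on 5]
8. not c, 0   [neg-Dia-rule on 6 via 0R0]
Accessibility: 0R0
The negation has an open branch (countermodel exists).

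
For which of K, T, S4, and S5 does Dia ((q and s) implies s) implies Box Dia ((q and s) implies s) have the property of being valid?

K-tableau for the negation not (Dia ((q and s) implies s) implies Box Dia ((q and s) implies s)):
1. not (Dia ((q and s) implies s) implies Box Dia ((q and s) implies s)), w0
2. Dia ((q and s) implies s), w0
3. not Box Dia ((q and s) implies s), w0
4. (q and s) implies s, w1
5. s, w1
6. not Dia ((q and s) implies s), w2
Accessibility: w0Rw1, w0Rw2
Complete open branch: countermodel on a K-frame, so not valid in K.
T-tableau for the negation not (Dia ((q and s) implies s) implies Box Dia ((q and s) implies s)):
1. not (Dia ((q and s) implies s) implies Box Dia ((q and s) implies s)), w0
2. Dia ((q and s) implies s), w0
3. not Box Dia ((q and s) implies s), w0
4. (q and s) implies s, w1
5. not (q and s), w1
6. not s, w1
7. not Dia ((q and s) implies s), w2
8. not ((q and s) implies s), w2
9. q and s, w2
10. not s, w2
11. q, w2
12. s, w2
Accessibility: w0Rw0, w0Rw1, w0Rw2, w1Rw1, w2Rw2
Branch closes: s and not s both at w2.
Every branch closes (one shown): valid in T, hence also in S4, S5 (every theorem of T is a theorem of S4 and S5).

T, S4, S5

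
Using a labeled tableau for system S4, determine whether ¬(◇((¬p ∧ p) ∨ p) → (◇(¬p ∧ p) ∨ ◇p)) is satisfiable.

1. ¬(◇((¬p ∧ p) ∨ p) → (◇(¬p ∧ p) ∨ ◇p)), 0
2. ◇((¬p ∧ p) ∨ p), 0
3. ¬(◇(¬p ∧ p) ∨ ◇p), 0
4. ¬◇(¬p ∧ p), 0
5. ¬◇p, 0
6. ¬(¬p ∧ p), 0
7. ¬p, 0
8. (¬p ∧ p) ∨ p, 1
9. ¬(¬p ∧ p), 1
10. ¬p, 1
11. ¬p ∧ p, 1
12. p, 1
Accessibility: 0R0, 0R1, 1R1
Branch closes: p and ¬p both at 1.
(One branch shown.) All branches close.

Unsatisfiable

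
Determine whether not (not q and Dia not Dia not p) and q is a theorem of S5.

Tableau for the negation not (not (not q and Dia not Dia not p) and q):
1. not (not (not q and Dia not Dia not p) and q), 0
2. not q, 0
Accessibility: 0R0
The negation has an open branch (countermodel exists).

Not valid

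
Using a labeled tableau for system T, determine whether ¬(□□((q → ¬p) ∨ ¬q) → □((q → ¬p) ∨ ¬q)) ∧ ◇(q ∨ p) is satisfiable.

1. ¬(□□((q → ¬p) ∨ ¬q) → □((q → ¬p) ∨ ¬q)) ∧ ◇(q ∨ p), 0
2. ¬(□□((q → ¬p) ∨ ¬q) → □((q → ¬p) ∨ ¬q)), 0
3. ◇(q ∨ p), 0
4. □□((q → ¬p) ∨ ¬q), 0
5. ¬□((q → ¬p) ∨ ¬q), 0
6. □((q → ¬p) ∨ ¬q), 0
7. (q → ¬p) ∨ ¬q, 0
8. q → ¬p, 0
9. ¬p, 0
10. q ∨ p, 1
11. □((q → ¬p) ∨ ¬q), 1
12. (q → ¬p) ∨ ¬q, 1
13. p, 1
14. q → ¬p, 1
15. ¬q, 1
16. ¬((q → ¬p) ∨ ¬q), 2
17. ¬(q → ¬p), 2
18. q, 2
19. p, 2
20. □((q → ¬p) ∨ ¬q), 2
21. (q → ¬p) ∨ ¬q, 2
22. q → ¬p, 2
23. ¬p, 2
Accessibility: 0R0, 0R1, 0R2, 1R1, 2R2
Branch closes: p and ¬p both at 2.
All branches of the tableau close; one closing branch shown above.

Unsatisfiable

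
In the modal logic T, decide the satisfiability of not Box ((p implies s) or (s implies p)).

1. not Box ((p implies s) or (s implies p)), u
2. not ((p implies s) or (s implies p)), v
3. not (p implies s), v
4. not (s implies p), v
5. p, v
6. not s, v
7. s, v
8. not p, v
Accessibility: uRu, uRv, vRv
Branch closes: s and not s both at v.
Every branch closes; the branch above is one of them.

Unsatisfiable (every branch closes)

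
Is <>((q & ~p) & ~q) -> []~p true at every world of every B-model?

Valid

Tableau for the negation ~(<>((q & ~p) & ~q) -> []~p):
1. ~(<>((q & ~p) & ~q) -> []~p), u
2. <>((q & ~p) & ~q), u
3. ~[]~p, u
4. (q & ~p) & ~q, v
5. q & ~p, v
6. ~q, v
7. q, v
8. ~p, v
Accessibility: uRu, uRv, vRu, vRv
Branch closes: q and ~q both at v.
All branches of the negation close; one closing branch shown above.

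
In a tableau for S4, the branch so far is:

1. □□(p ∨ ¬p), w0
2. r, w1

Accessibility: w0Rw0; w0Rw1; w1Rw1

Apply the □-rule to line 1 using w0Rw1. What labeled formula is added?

□(p ∨ ¬p), w1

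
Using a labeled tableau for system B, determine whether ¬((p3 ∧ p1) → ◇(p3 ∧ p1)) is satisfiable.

Unsatisfiable (every branch closes)

1. ¬((p3 ∧ p1) → ◇(p3 ∧ p1)), u
2. p3 ∧ p1, u
3. ¬◇(p3 ∧ p1), u
4. p3, u
5. p1, u
6. ¬(p3 ∧ p1), u
7. ¬p1, u
Accessibility: uRu
Branch closes: p1 and ¬p1 both at u.
(One branch shown.) All branches close.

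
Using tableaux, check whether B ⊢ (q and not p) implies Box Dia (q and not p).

Yes, valid

Tableau for the negation not ((q and not p) implies Box Dia (q and not p)):
1. not ((q and not p) implies Box Dia (q and not p)), u
2. q and not p, u   [neg-implies-rule on 1]
3. not Box Dia (q and not p), u   [neg-implies-rule on 1]
4. q, u   [and-rule on 2]
5. not p, u   [and-rule on 2]
6. not Dia (q and not p), v   [neg-Box-rule on 3: fresh world v, uRv]
7. not (q and not p), u   [neg-Dia-rule on 6 via vRu]
8. not (q and not p), v   [neg-Dia-rule on 6 via vRv]
9. p, u   [neg-and-rule on 7 (branches; this branch)]
Accessibility: uRu, uRv, vRu, vRv
Branch closes: p and not p both at u.
Every branch of the negation's tableau closes; the branch above is one of them.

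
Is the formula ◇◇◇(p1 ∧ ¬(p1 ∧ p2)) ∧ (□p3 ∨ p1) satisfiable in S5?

Yes, satisfiable

1. ◇◇◇(p1 ∧ ¬(p1 ∧ p2)) ∧ (□p3 ∨ p1), 0
2. ◇◇◇(p1 ∧ ¬(p1 ∧ p2)), 0
3. □p3 ∨ p1, 0
4. p1, 0
5. ◇◇(p1 ∧ ¬(p1 ∧ p2)), 1
6. ◇(p1 ∧ ¬(p1 ∧ p2)), 2
7. p1 ∧ ¬(p1 ∧ p2), 3
8. p1, 3
9. ¬(p1 ∧ p2), 3
10. ¬p2, 3
Accessibility: 0R0, 0R1, 0R2, 0R3, 1R0, 1R1, 1R2, 1R3, 2R0, 2R1, 2R2, 2R3, 3R0, 3R1, 3R2, 3R3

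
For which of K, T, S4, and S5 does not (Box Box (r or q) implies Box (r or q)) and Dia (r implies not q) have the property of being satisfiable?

K

T-tableau for the formula:
1. not (Box Box (r or q) implies Box (r or q)) and Dia (r implies not q), w0
2. not (Box Box (r or q) implies Box (r or q)), w0   [and-rule on 1]
3. Dia (r implies not q), w0   [and-rule on 1]
4. Box Box (r or q), w0   [neg-implies-rule on 2]
5. not Box (r or q), w0   [neg-implies-rule on 2]
6. Box (r or q), w0   [Box-rule on 4 via w0Rw0]
7. r or q, w0   [Box-rule on 6 via w0Rw0]
8. q, w0   [or-rule on 7 (branches; this branch)]
9. r implies not q, w1   [Dia-rule on 3: fresh world w1, w0Rw1]
10. Box (r or q), w1   [Box-rule on 4 via w0Rw1]
11. r or q, w1   [Box-rule on 6 via w0Rw1]
12. not q, w1   [implies-rule on 9 (branches; this branch)]
13. r, w1   [or-rule on 11 (branches; this branch)]
14. not (r or q), w2   [neg-Box-rule on 5: fresh world w2, w0Rw2]
15. not r, w2   [neg-or-rule on 14]
16. not q, w2   [neg-or-rule on 14]
17. Box (r or q), w2   [Box-rule on 4 via w0Rw2]
18. r or q, w2   [Box-rule on 6 via w0Rw2]
19. q, w2   [or-rule on 18 (branches; this branch)]
Accessibility: w0Rw0, w0Rw1, w0Rw2, w1Rw1, w2Rw2
Branch closes: q and not q both at w2.
Every branch closes (one shown): unsatisfiable in T, hence also in S4, S5 (every S4/S5-frame is a T-frame).
K-tableau for the formula:
1. not (Box Box (r or q) implies Box (r or q)) and Dia (r implies not q), w0
2. not (Box Box (r or q) implies Box (r or q)), w0   [and-rule on 1]
3. Dia (r implies not q), w0   [and-rule on 1]
4. Box Box (r or q), w0   [neg-implies-rule on 2]
5. not Box (r or q), w0   [neg-implies-rule on 2]
6. r implies not q, w1   [Dia-rule on 3: fresh world w1, w0Rw1]
7. Box (r or q), w1   [Box-rule on 4 via w0Rw1]
8. not q, w1   [implies-rule on 6 (branches; this branch)]
9. not (r or q), w2   [neg-Box-rule on 5: fresh world w2, w0Rw2]
10. not r, w2   [neg-or-rule on 9]
11. not q, w2   [neg-or-rule on 9]
12. Box (r or q), w2   [Box-rule on 4 via w0Rw2]
Accessibility: w0Rw1, w0Rw2
Complete open branch: satisfiable in K.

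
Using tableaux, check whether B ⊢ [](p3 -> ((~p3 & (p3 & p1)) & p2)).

No, not valid

Tableau for the negation ~[](p3 -> ((~p3 & (p3 & p1)) & p2)):
1. ~[](p3 -> ((~p3 & (p3 & p1)) & p2)), w0
2. ~(p3 -> ((~p3 & (p3 & p1)) & p2)), w1
3. p3, w1
4. ~((~p3 & (p3 & p1)) & p2), w1
5. ~p2, w1
Accessibility: w0Rw0, w0Rw1, w1Rw0, w1Rw1
The negation has an open branch (countermodel exists).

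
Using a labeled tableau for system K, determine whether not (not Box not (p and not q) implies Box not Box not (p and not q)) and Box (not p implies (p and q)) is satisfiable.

Satisfiable

1. not (not Box not (p and not q) implies Box not Box not (p and not q)) and Box (not p implies (p and q)), w0
2. not (not Box not (p and not q) implies Box not Box not (p and not q)), w0
3. Box (not p implies (p and q)), w0
4. not Box not (p and not q), w0
5. not Box not Box not (p and not q), w0
6. p and not q, w1
7. p, w1
8. not q, w1
9. not p implies (p and q), w1
10. Box not (p and not q), w2
11. not p implies (p and q), w2
12. p and q, w2
13. p, w2
14. q, w2
Accessibility: w0Rw1, w0Rw2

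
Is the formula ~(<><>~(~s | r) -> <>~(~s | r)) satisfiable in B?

1. ~(<><>~(~s | r) -> <>~(~s | r)), w0
2. <><>~(~s | r), w0
3. ~<>~(~s | r), w0
4. ~s | r, w0
5. r, w0
6. <>~(~s | r), w1
7. ~s | r, w1
8. r, w1
9. ~(~s | r), w2
10. s, w2
11. ~r, w2
Accessibility: w0Rw0, w0Rw1, w1Rw0, w1Rw1, w1Rw2, w2Rw1, w2Rw2

Satisfiable (open branch found)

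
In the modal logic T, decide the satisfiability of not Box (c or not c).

1. not Box (c or not c), 0
2. not (c or not c), 1
3. not c, 1
4. c, 1
Accessibility: 0R0, 0R1, 1R1
Branch closes: c and not c both at 1.
Every branch closes; the branch above is one of them.

No, unsatisfiable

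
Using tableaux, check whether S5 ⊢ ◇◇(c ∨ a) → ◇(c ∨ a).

Tableau for the negation ¬(◇◇(c ∨ a) → ◇(c ∨ a)):
1. ¬(◇◇(c ∨ a) → ◇(c ∨ a)), u
2. ◇◇(c ∨ a), u   [¬→-rule on 1]
3. ¬◇(c ∨ a), u   [¬→-rule on 1]
4. ¬(c ∨ a), u   [¬◇-rule on 3 via uRu]
5. ¬c, u   [¬∨-rule on 4]
6. ¬a, u   [¬∨-rule on 4]
7. ◇(c ∨ a), v   [◇-rule on 2: fresh world v, uRv]
8. ¬(c ∨ a), v   [¬◇-rule on 3 via uRv]
9. ¬c, v   [¬∨-rule on 8]
10. ¬a, v   [¬∨-rule on 8]
11. c ∨ a, w   [◇-rule on 7: fresh world w, vRw]
12. ¬(c ∨ a), w   [¬◇-rule on 3 via uRw]
13. ¬c, w   [¬∨-rule on 12]
14. ¬a, w   [¬∨-rule on 12]
15. a, w   [∨-rule on 11 (branches; this branch)]
Accessibility: uRu, uRv, uRw, vRu, vRv, vRw, wRu, wRv, wRw
Branch closes: a and ¬a both at w.
Every branch of the negation's tableau closes; the branch above is one of them.

Valid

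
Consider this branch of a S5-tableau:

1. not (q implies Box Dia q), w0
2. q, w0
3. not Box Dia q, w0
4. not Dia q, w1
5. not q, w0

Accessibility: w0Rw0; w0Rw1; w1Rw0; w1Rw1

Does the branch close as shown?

Yes, closed

Both q and not q appear at w0.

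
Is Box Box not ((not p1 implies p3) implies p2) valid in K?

Invalid (countermodel exists)

Tableau for the negation not Box Box not ((not p1 implies p3) implies p2):
1. not Box Box not ((not p1 implies p3) implies p2), 0
2. not Box not ((not p1 implies p3) implies p2), 1
3. (not p1 implies p3) implies p2, 2
4. p2, 2
Accessibility: 0R1, 1R2
The negation has an open branch (countermodel exists).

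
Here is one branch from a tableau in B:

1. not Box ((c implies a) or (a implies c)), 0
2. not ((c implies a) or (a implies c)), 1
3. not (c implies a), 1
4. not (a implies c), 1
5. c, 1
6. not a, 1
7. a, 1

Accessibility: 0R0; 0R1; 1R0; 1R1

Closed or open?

Closed

Both a and not a appear at 1.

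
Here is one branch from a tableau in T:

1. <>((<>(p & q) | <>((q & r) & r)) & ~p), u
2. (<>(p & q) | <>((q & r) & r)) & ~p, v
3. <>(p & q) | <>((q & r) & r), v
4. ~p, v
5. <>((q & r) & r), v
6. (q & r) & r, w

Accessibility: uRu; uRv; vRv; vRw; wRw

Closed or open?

No world carries both an atom and its negation.

No, open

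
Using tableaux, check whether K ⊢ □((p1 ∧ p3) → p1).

Yes, valid

Tableau for the negation ¬□((p1 ∧ p3) → p1):
1. ¬□((p1 ∧ p3) → p1), u
2. ¬((p1 ∧ p3) → p1), v   [¬□-rule on 1: fresh world v, uRv]
3. p1 ∧ p3, v   [¬→-rule on 2]
4. ¬p1, v   [¬→-rule on 2]
5. p1, v   [∧-rule on 3]
6. p3, v   [∧-rule on 3]
Accessibility: uRv
Branch closes: p1 and ¬p1 both at v.
All branches of the negation close; one closing branch shown above.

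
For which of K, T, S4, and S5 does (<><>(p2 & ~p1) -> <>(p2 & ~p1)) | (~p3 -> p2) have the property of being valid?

S4, S5

S4-tableau for the negation ~((<><>(p2 & ~p1) -> <>(p2 & ~p1)) | (~p3 -> p2)):
1. ~((<><>(p2 & ~p1) -> <>(p2 & ~p1)) | (~p3 -> p2)), 0
2. ~(<><>(p2 & ~p1) -> <>(p2 & ~p1)), 0
3. ~(~p3 -> p2), 0
4. <><>(p2 & ~p1), 0
5. ~<>(p2 & ~p1), 0
6. ~p3, 0
7. ~p2, 0
8. ~(p2 & ~p1), 0
9. p1, 0
10. <>(p2 & ~p1), 1
11. ~(p2 & ~p1), 1
12. p1, 1
13. p2 & ~p1, 2
14. p2, 2
15. ~p1, 2
16. ~(p2 & ~p1), 2
17. p1, 2
Accessibility: 0R0, 0R1, 0R2, 1R1, 1R2, 2R2
Branch closes: p1 and ~p1 both at 2.
Every branch closes (one shown): valid in S4, hence also in S5 (every theorem of S4 is a theorem of S5).
T-tableau for the negation ~((<><>(p2 & ~p1) -> <>(p2 & ~p1)) | (~p3 -> p2)):
1. ~((<><>(p2 & ~p1) -> <>(p2 & ~p1)) | (~p3 -> p2)), 0
2. ~(<><>(p2 & ~p1) -> <>(p2 & ~p1)), 0
3. ~(~p3 -> p2), 0
4. <><>(p2 & ~p1), 0
5. ~<>(p2 & ~p1), 0
6. ~p3, 0
7. ~p2, 0
8. ~(p2 & ~p1), 0
9. p1, 0
10. <>(p2 & ~p1), 1
11. ~(p2 & ~p1), 1
12. p1, 1
13. p2 & ~p1, 2
14. p2, 2
15. ~p1, 2
Accessibility: 0R0, 0R1, 1R1, 1R2, 2R2
Complete open branch: countermodel on a T-frame, so not valid in T, nor in K (the same frame is also a K-frame).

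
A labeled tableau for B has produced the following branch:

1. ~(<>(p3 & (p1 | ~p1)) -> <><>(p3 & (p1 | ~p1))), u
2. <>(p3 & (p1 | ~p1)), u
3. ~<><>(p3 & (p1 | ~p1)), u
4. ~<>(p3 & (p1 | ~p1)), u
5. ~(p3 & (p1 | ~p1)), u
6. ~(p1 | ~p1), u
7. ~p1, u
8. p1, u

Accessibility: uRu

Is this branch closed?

Both p1 and ~p1 appear at u.

Yes, closed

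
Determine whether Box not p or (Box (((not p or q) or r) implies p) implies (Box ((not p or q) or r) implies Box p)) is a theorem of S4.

Tableau for the negation not (Box not p or (Box (((not p or q) or r) implies p) implies (Box ((not p or q) or r) implies Box p))):
1. not (Box not p or (Box (((not p or q) or r) implies p) implies (Box ((not p or q) or r) implies Box p))), u
2. not Box not p, u
3. not (Box (((not p or q) or r) implies p) implies (Box ((not p or q) or r) implies Box p)), u
4. Box (((not p or q) or r) implies p), u
5. not (Box ((not p or q) or r) implies Box p), u
6. Box ((not p or q) or r), u
7. not Box p, u
8. ((not p or q) or r) implies p, u
9. (not p or q) or r, u
10. p, u
11. not p or q, u
12. q, u
13. p, v
14. ((not p or q) or r) implies p, v
15. (not p or q) or r, v
16. not p or q, v
17. q, v
18. not p, w
19. ((not p or q) or r) implies p, w
20. (not p or q) or r, w
21. not ((not p or q) or r), w
22. not (not p or q), w
23. not r, w
24. p, w
25. not q, w
Accessibility: uRu, uRv, uRw, vRv, wRw
Branch closes: p and not p both at w.
All branches of the negation close; one closing branch shown above.

Valid in S4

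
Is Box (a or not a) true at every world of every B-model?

Yes, valid

Tableau for the negation not Box (a or not a):
1. not Box (a or not a), w0
2. not (a or not a), w1
3. not a, w1
4. a, w1
Accessibility: w0Rw0, w0Rw1, w1Rw0, w1Rw1
Branch closes: a and not a both at w1.
Every branch of the negation's tableau closes; the branch above is one of them.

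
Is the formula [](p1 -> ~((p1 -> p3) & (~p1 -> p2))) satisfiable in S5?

Satisfiable (open branch found)

1. [](p1 -> ~((p1 -> p3) & (~p1 -> p2))), 0
2. p1 -> ~((p1 -> p3) & (~p1 -> p2)), 0
3. ~((p1 -> p3) & (~p1 -> p2)), 0
4. ~(~p1 -> p2), 0
5. ~p1, 0
6. ~p2, 0
Accessibility: 0R0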